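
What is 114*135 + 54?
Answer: 15444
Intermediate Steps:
114*135 + 54 = 15390 + 54 = 15444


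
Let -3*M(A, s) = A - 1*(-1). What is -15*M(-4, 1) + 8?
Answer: -7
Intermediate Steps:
M(A, s) = -⅓ - A/3 (M(A, s) = -(A - 1*(-1))/3 = -(A + 1)/3 = -(1 + A)/3 = -⅓ - A/3)
-15*M(-4, 1) + 8 = -15*(-⅓ - ⅓*(-4)) + 8 = -15*(-⅓ + 4/3) + 8 = -15*1 + 8 = -15 + 8 = -7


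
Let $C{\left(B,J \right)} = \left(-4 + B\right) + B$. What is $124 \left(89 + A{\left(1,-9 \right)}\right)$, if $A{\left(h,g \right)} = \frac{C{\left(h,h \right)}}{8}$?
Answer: $11005$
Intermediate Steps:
$C{\left(B,J \right)} = -4 + 2 B$
$A{\left(h,g \right)} = - \frac{1}{2} + \frac{h}{4}$ ($A{\left(h,g \right)} = \frac{-4 + 2 h}{8} = \left(-4 + 2 h\right) \frac{1}{8} = - \frac{1}{2} + \frac{h}{4}$)
$124 \left(89 + A{\left(1,-9 \right)}\right) = 124 \left(89 + \left(- \frac{1}{2} + \frac{1}{4} \cdot 1\right)\right) = 124 \left(89 + \left(- \frac{1}{2} + \frac{1}{4}\right)\right) = 124 \left(89 - \frac{1}{4}\right) = 124 \cdot \frac{355}{4} = 11005$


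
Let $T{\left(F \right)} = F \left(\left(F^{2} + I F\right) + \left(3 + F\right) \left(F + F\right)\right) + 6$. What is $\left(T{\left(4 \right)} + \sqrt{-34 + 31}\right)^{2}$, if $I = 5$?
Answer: $\left(374 + i \sqrt{3}\right)^{2} \approx 1.3987 \cdot 10^{5} + 1296.0 i$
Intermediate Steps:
$T{\left(F \right)} = 6 + F \left(F^{2} + 5 F + 2 F \left(3 + F\right)\right)$ ($T{\left(F \right)} = F \left(\left(F^{2} + 5 F\right) + \left(3 + F\right) \left(F + F\right)\right) + 6 = F \left(\left(F^{2} + 5 F\right) + \left(3 + F\right) 2 F\right) + 6 = F \left(\left(F^{2} + 5 F\right) + 2 F \left(3 + F\right)\right) + 6 = F \left(F^{2} + 5 F + 2 F \left(3 + F\right)\right) + 6 = 6 + F \left(F^{2} + 5 F + 2 F \left(3 + F\right)\right)$)
$\left(T{\left(4 \right)} + \sqrt{-34 + 31}\right)^{2} = \left(\left(6 + 3 \cdot 4^{3} + 11 \cdot 4^{2}\right) + \sqrt{-34 + 31}\right)^{2} = \left(\left(6 + 3 \cdot 64 + 11 \cdot 16\right) + \sqrt{-3}\right)^{2} = \left(\left(6 + 192 + 176\right) + i \sqrt{3}\right)^{2} = \left(374 + i \sqrt{3}\right)^{2}$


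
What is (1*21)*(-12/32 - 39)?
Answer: -6615/8 ≈ -826.88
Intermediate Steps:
(1*21)*(-12/32 - 39) = 21*(-12*1/32 - 39) = 21*(-3/8 - 39) = 21*(-315/8) = -6615/8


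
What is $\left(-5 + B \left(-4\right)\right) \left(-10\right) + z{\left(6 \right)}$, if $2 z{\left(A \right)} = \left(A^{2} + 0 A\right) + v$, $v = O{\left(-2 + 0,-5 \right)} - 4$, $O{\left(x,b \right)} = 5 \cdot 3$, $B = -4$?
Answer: $- \frac{173}{2} \approx -86.5$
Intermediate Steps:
$O{\left(x,b \right)} = 15$
$v = 11$ ($v = 15 - 4 = 11$)
$z{\left(A \right)} = \frac{11}{2} + \frac{A^{2}}{2}$ ($z{\left(A \right)} = \frac{\left(A^{2} + 0 A\right) + 11}{2} = \frac{\left(A^{2} + 0\right) + 11}{2} = \frac{A^{2} + 11}{2} = \frac{11 + A^{2}}{2} = \frac{11}{2} + \frac{A^{2}}{2}$)
$\left(-5 + B \left(-4\right)\right) \left(-10\right) + z{\left(6 \right)} = \left(-5 - -16\right) \left(-10\right) + \left(\frac{11}{2} + \frac{6^{2}}{2}\right) = \left(-5 + 16\right) \left(-10\right) + \left(\frac{11}{2} + \frac{1}{2} \cdot 36\right) = 11 \left(-10\right) + \left(\frac{11}{2} + 18\right) = -110 + \frac{47}{2} = - \frac{173}{2}$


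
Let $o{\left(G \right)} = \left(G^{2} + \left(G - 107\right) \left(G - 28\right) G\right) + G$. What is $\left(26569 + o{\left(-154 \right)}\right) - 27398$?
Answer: $-7292575$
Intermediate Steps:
$o{\left(G \right)} = G + G^{2} + G \left(-107 + G\right) \left(-28 + G\right)$ ($o{\left(G \right)} = \left(G^{2} + \left(-107 + G\right) \left(-28 + G\right) G\right) + G = \left(G^{2} + G \left(-107 + G\right) \left(-28 + G\right)\right) + G = G + G^{2} + G \left(-107 + G\right) \left(-28 + G\right)$)
$\left(26569 + o{\left(-154 \right)}\right) - 27398 = \left(26569 - 154 \left(2997 + \left(-154\right)^{2} - -20636\right)\right) - 27398 = \left(26569 - 154 \left(2997 + 23716 + 20636\right)\right) - 27398 = \left(26569 - 7291746\right) - 27398 = -7265177 - 27398 = -7292575$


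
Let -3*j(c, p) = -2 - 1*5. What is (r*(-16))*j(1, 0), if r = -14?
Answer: 1568/3 ≈ 522.67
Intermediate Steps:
j(c, p) = 7/3 (j(c, p) = -(-2 - 1*5)/3 = -(-2 - 5)/3 = -⅓*(-7) = 7/3)
(r*(-16))*j(1, 0) = -14*(-16)*(7/3) = 224*(7/3) = 1568/3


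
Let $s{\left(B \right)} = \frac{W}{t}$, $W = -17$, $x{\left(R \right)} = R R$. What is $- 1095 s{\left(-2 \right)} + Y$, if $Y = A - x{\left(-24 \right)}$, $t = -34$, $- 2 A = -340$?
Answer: $- \frac{1907}{2} \approx -953.5$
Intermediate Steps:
$A = 170$ ($A = \left(- \frac{1}{2}\right) \left(-340\right) = 170$)
$x{\left(R \right)} = R^{2}$
$Y = -406$ ($Y = 170 - \left(-24\right)^{2} = 170 - 576 = -406$)
$s{\left(B \right)} = \frac{1}{2}$ ($s{\left(B \right)} = - \frac{17}{-34} = \left(-17\right) \left(- \frac{1}{34}\right) = \frac{1}{2}$)
$- 1095 s{\left(-2 \right)} + Y = \left(-1095\right) \frac{1}{2} - 406 = - \frac{1095}{2} - 406 = - \frac{1907}{2}$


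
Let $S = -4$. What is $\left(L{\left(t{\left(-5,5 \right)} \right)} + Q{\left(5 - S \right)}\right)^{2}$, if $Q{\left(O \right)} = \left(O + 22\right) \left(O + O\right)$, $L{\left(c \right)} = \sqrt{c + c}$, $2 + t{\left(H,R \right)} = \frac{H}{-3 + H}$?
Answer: $\frac{\left(1116 + i \sqrt{11}\right)^{2}}{4} \approx 3.1136 \cdot 10^{5} + 1850.7 i$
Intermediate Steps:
$t{\left(H,R \right)} = -2 + \frac{H}{-3 + H}$
$L{\left(c \right)} = \sqrt{2} \sqrt{c}$ ($L{\left(c \right)} = \sqrt{2 c} = \sqrt{2} \sqrt{c}$)
$Q{\left(O \right)} = 2 O \left(22 + O\right)$ ($Q{\left(O \right)} = \left(22 + O\right) 2 O = 2 O \left(22 + O\right)$)
$\left(L{\left(t{\left(-5,5 \right)} \right)} + Q{\left(5 - S \right)}\right)^{2} = \left(\sqrt{2} \sqrt{\frac{6 - -5}{-3 - 5}} + 2 \left(5 - -4\right) \left(22 + \left(5 - -4\right)\right)\right)^{2} = \left(\sqrt{2} \sqrt{\frac{6 + 5}{-8}} + 2 \left(5 + 4\right) \left(22 + \left(5 + 4\right)\right)\right)^{2} = \left(\sqrt{2} \sqrt{\left(- \frac{1}{8}\right) 11} + 2 \cdot 9 \left(22 + 9\right)\right)^{2} = \left(\sqrt{2} \sqrt{- \frac{11}{8}} + 2 \cdot 9 \cdot 31\right)^{2} = \left(\sqrt{2} \frac{i \sqrt{22}}{4} + 558\right)^{2} = \left(\frac{i \sqrt{11}}{2} + 558\right)^{2} = \left(558 + \frac{i \sqrt{11}}{2}\right)^{2}$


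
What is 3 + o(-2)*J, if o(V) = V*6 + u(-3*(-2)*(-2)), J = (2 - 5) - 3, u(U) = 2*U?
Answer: 219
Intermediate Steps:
J = -6 (J = -3 - 3 = -6)
o(V) = -24 + 6*V (o(V) = V*6 + 2*(-3*(-2)*(-2)) = 6*V + 2*(6*(-2)) = 6*V + 2*(-12) = 6*V - 24 = -24 + 6*V)
3 + o(-2)*J = 3 + (-24 + 6*(-2))*(-6) = 3 + (-24 - 12)*(-6) = 3 - 36*(-6) = 3 + 216 = 219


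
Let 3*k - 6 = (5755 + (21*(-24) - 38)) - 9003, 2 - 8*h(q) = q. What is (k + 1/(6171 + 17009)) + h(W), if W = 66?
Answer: -88269437/69540 ≈ -1269.3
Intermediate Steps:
h(q) = 1/4 - q/8
k = -3784/3 (k = 2 + ((5755 + (21*(-24) - 38)) - 9003)/3 = 2 + ((5755 + (-504 - 38)) - 9003)/3 = 2 + ((5755 - 542) - 9003)/3 = 2 + (5213 - 9003)/3 = 2 + (1/3)*(-3790) = 2 - 3790/3 = -3784/3 ≈ -1261.3)
(k + 1/(6171 + 17009)) + h(W) = (-3784/3 + 1/(6171 + 17009)) + (1/4 - 1/8*66) = (-3784/3 + 1/23180) + (1/4 - 33/4) = (-3784/3 + 1/23180) - 8 = -87713117/69540 - 8 = -88269437/69540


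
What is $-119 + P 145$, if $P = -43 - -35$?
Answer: $-1279$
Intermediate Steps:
$P = -8$ ($P = -43 + 35 = -8$)
$-119 + P 145 = -119 - 1160 = -1279$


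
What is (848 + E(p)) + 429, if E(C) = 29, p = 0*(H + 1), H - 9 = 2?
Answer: 1306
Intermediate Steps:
H = 11 (H = 9 + 2 = 11)
p = 0 (p = 0*(11 + 1) = 0*12 = 0)
(848 + E(p)) + 429 = (848 + 29) + 429 = 877 + 429 = 1306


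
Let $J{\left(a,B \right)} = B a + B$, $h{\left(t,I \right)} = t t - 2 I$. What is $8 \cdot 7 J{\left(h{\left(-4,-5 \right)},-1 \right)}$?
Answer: $-1512$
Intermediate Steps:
$h{\left(t,I \right)} = t^{2} - 2 I$
$J{\left(a,B \right)} = B + B a$
$8 \cdot 7 J{\left(h{\left(-4,-5 \right)},-1 \right)} = 8 \cdot 7 \left(- (1 + \left(\left(-4\right)^{2} - -10\right))\right) = 56 \left(- (1 + \left(16 + 10\right))\right) = 56 \left(- (1 + 26)\right) = 56 \left(\left(-1\right) 27\right) = 56 \left(-27\right) = -1512$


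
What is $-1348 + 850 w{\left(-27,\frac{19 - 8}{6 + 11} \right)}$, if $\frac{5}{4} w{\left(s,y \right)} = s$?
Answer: $-19708$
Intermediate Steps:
$w{\left(s,y \right)} = \frac{4 s}{5}$
$-1348 + 850 w{\left(-27,\frac{19 - 8}{6 + 11} \right)} = -1348 + 850 \cdot \frac{4}{5} \left(-27\right) = -1348 + 850 \left(- \frac{108}{5}\right) = -1348 - 18360 = -19708$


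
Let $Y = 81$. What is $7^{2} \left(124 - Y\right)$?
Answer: $2107$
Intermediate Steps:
$7^{2} \left(124 - Y\right) = 7^{2} \left(124 - 81\right) = 49 \left(124 - 81\right) = 49 \cdot 43 = 2107$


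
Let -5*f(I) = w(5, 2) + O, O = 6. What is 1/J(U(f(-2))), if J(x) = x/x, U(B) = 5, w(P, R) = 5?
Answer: 1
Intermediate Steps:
f(I) = -11/5 (f(I) = -(5 + 6)/5 = -⅕*11 = -11/5)
J(x) = 1
1/J(U(f(-2))) = 1/1 = 1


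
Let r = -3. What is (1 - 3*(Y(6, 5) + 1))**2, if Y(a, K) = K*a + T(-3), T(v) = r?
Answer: 6889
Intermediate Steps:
T(v) = -3
Y(a, K) = -3 + K*a (Y(a, K) = K*a - 3 = -3 + K*a)
(1 - 3*(Y(6, 5) + 1))**2 = (1 - 3*((-3 + 5*6) + 1))**2 = (1 - 3*((-3 + 30) + 1))**2 = (1 - 3*(27 + 1))**2 = (1 - 3*28)**2 = (1 - 84)**2 = (-83)**2 = 6889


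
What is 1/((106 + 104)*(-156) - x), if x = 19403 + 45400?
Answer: -1/97563 ≈ -1.0250e-5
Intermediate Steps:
x = 64803
1/((106 + 104)*(-156) - x) = 1/((106 + 104)*(-156) - 1*64803) = 1/(210*(-156) - 64803) = 1/(-32760 - 64803) = 1/(-97563) = -1/97563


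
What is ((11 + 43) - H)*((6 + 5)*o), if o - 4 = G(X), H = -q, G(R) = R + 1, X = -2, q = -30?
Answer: 792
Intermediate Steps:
G(R) = 1 + R
H = 30 (H = -1*(-30) = 30)
o = 3 (o = 4 + (1 - 2) = 4 - 1 = 3)
((11 + 43) - H)*((6 + 5)*o) = ((11 + 43) - 1*30)*((6 + 5)*3) = (54 - 30)*(11*3) = 24*33 = 792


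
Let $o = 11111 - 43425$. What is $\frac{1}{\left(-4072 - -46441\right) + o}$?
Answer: $\frac{1}{10055} \approx 9.9453 \cdot 10^{-5}$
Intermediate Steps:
$o = -32314$ ($o = 11111 - 43425 = -32314$)
$\frac{1}{\left(-4072 - -46441\right) + o} = \frac{1}{\left(-4072 - -46441\right) - 32314} = \frac{1}{\left(-4072 + 46441\right) - 32314} = \frac{1}{42369 - 32314} = \frac{1}{10055}$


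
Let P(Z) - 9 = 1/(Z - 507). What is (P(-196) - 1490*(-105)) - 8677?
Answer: 103890745/703 ≈ 1.4778e+5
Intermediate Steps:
P(Z) = 9 + 1/(-507 + Z) (P(Z) = 9 + 1/(Z - 507) = 9 + 1/(-507 + Z))
(P(-196) - 1490*(-105)) - 8677 = ((-4562 + 9*(-196))/(-507 - 196) - 1490*(-105)) - 8677 = ((-4562 - 1764)/(-703) + 156450) - 8677 = (-1/703*(-6326) + 156450) - 8677 = (6326/703 + 156450) - 8677 = 109990676/703 - 8677 = 103890745/703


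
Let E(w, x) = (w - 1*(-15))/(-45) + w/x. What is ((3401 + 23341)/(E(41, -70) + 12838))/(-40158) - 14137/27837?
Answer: -255080461941079/502224625963089 ≈ -0.50790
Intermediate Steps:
E(w, x) = -1/3 - w/45 + w/x (E(w, x) = (w + 15)*(-1/45) + w/x = (15 + w)*(-1/45) + w/x = (-1/3 - w/45) + w/x = -1/3 - w/45 + w/x)
((3401 + 23341)/(E(41, -70) + 12838))/(-40158) - 14137/27837 = ((3401 + 23341)/((41 - 1/45*(-70)*(15 + 41))/(-70) + 12838))/(-40158) - 14137/27837 = (26742/(-(41 - 1/45*(-70)*56)/70 + 12838))*(-1/40158) - 14137*1/27837 = (26742/(-(41 + 784/9)/70 + 12838))*(-1/40158) - 14137/27837 = (26742/(-1/70*1153/9 + 12838))*(-1/40158) - 14137/27837 = (26742/(-1153/630 + 12838))*(-1/40158) - 14137/27837 = (26742/(8086787/630))*(-1/40158) - 14137/27837 = (26742*(630/8086787))*(-1/40158) - 14137/27837 = (16847460/8086787)*(-1/40158) - 14137/27837 = -935970/18041621797 - 14137/27837 = -255080461941079/502224625963089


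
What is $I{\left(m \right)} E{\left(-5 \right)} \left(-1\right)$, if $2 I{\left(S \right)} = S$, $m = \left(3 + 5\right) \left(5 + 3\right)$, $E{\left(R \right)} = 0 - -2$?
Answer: $-64$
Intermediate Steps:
$E{\left(R \right)} = 2$ ($E{\left(R \right)} = 0 + 2 = 2$)
$m = 64$ ($m = 8 \cdot 8 = 64$)
$I{\left(S \right)} = \frac{S}{2}$
$I{\left(m \right)} E{\left(-5 \right)} \left(-1\right) = \frac{1}{2} \cdot 64 \cdot 2 \left(-1\right) = 32 \cdot 2 \left(-1\right) = 64 \left(-1\right) = -64$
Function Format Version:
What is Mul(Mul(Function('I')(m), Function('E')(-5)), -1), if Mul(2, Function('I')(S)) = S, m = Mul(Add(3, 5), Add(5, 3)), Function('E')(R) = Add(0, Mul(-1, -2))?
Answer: -64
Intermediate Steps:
Function('E')(R) = 2 (Function('E')(R) = Add(0, 2) = 2)
m = 64 (m = Mul(8, 8) = 64)
Function('I')(S) = Mul(Rational(1, 2), S)
Mul(Mul(Function('I')(m), Function('E')(-5)), -1) = Mul(Mul(Mul(Rational(1, 2), 64), 2), -1) = Mul(Mul(32, 2), -1) = Mul(64, -1) = -64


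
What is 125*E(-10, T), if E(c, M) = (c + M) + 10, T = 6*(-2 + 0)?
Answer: -1500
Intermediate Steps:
T = -12 (T = 6*(-2) = -12)
E(c, M) = 10 + M + c (E(c, M) = (M + c) + 10 = 10 + M + c)
125*E(-10, T) = 125*(10 - 12 - 10) = 125*(-12) = -1500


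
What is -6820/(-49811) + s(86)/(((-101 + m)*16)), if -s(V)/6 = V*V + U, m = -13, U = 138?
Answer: 188674677/7571272 ≈ 24.920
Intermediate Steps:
s(V) = -828 - 6*V² (s(V) = -6*(V*V + 138) = -6*(V² + 138) = -6*(138 + V²) = -828 - 6*V²)
-6820/(-49811) + s(86)/(((-101 + m)*16)) = -6820/(-49811) + (-828 - 6*86²)/(((-101 - 13)*16)) = -6820*(-1/49811) + (-828 - 6*7396)/((-114*16)) = 6820/49811 + (-828 - 44376)/(-1824) = 6820/49811 - 45204*(-1/1824) = 6820/49811 + 3767/152 = 188674677/7571272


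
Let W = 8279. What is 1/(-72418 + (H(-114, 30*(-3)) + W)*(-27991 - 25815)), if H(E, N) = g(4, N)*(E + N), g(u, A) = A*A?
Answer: 1/88463502108 ≈ 1.1304e-11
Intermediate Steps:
g(u, A) = A²
H(E, N) = N²*(E + N)
1/(-72418 + (H(-114, 30*(-3)) + W)*(-27991 - 25815)) = 1/(-72418 + ((30*(-3))²*(-114 + 30*(-3)) + 8279)*(-27991 - 25815)) = 1/(-72418 + ((-90)²*(-114 - 90) + 8279)*(-53806)) = 1/(-72418 + (8100*(-204) + 8279)*(-53806)) = 1/(-72418 + (-1652400 + 8279)*(-53806)) = 1/(-72418 - 1644121*(-53806)) = 1/(-72418 + 88463574526) = 1/88463502108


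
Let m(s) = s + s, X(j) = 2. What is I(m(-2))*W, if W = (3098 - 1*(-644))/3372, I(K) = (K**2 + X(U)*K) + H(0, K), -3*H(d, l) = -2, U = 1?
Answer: 24323/2529 ≈ 9.6176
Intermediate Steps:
H(d, l) = 2/3 (H(d, l) = -1/3*(-2) = 2/3)
m(s) = 2*s
I(K) = 2/3 + K**2 + 2*K (I(K) = (K**2 + 2*K) + 2/3 = 2/3 + K**2 + 2*K)
W = 1871/1686 (W = (3098 + 644)*(1/3372) = 3742*(1/3372) = 1871/1686 ≈ 1.1097)
I(m(-2))*W = (2/3 + (2*(-2))**2 + 2*(2*(-2)))*(1871/1686) = (2/3 + (-4)**2 + 2*(-4))*(1871/1686) = (2/3 + 16 - 8)*(1871/1686) = (26/3)*(1871/1686) = 24323/2529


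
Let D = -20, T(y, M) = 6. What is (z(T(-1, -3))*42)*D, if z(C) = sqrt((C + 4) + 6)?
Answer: -3360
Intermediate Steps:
z(C) = sqrt(10 + C) (z(C) = sqrt((4 + C) + 6) = sqrt(10 + C))
(z(T(-1, -3))*42)*D = (sqrt(10 + 6)*42)*(-20) = (sqrt(16)*42)*(-20) = (4*42)*(-20) = 168*(-20) = -3360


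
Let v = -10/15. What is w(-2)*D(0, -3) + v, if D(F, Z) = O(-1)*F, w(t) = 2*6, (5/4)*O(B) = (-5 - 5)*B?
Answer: -⅔ ≈ -0.66667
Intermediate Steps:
v = -⅔ (v = -10*1/15 = -⅔ ≈ -0.66667)
O(B) = -8*B (O(B) = 4*((-5 - 5)*B)/5 = 4*(-10*B)/5 = -8*B)
w(t) = 12
D(F, Z) = 8*F (D(F, Z) = (-8*(-1))*F = 8*F)
w(-2)*D(0, -3) + v = 12*(8*0) - ⅔ = 12*0 - ⅔ = 0 - ⅔ = -⅔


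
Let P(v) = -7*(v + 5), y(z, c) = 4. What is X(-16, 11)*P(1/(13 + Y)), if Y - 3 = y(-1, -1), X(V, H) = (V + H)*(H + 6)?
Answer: 12019/4 ≈ 3004.8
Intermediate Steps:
X(V, H) = (6 + H)*(H + V) (X(V, H) = (H + V)*(6 + H) = (6 + H)*(H + V))
Y = 7 (Y = 3 + 4 = 7)
P(v) = -35 - 7*v (P(v) = -7*(5 + v) = -35 - 7*v)
X(-16, 11)*P(1/(13 + Y)) = (11² + 6*11 + 6*(-16) + 11*(-16))*(-35 - 7/(13 + 7)) = (121 + 66 - 96 - 176)*(-35 - 7/20) = -85*(-35 - 7*1/20) = -85*(-35 - 7/20) = -85*(-707/20) = 12019/4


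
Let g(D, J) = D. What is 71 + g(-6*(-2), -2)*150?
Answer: 1871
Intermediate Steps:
71 + g(-6*(-2), -2)*150 = 71 - 6*(-2)*150 = 71 + 12*150 = 71 + 1800 = 1871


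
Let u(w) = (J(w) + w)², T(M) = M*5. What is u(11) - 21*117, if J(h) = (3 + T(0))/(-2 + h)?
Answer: -20957/9 ≈ -2328.6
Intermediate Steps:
T(M) = 5*M
J(h) = 3/(-2 + h) (J(h) = (3 + 5*0)/(-2 + h) = (3 + 0)/(-2 + h) = 3/(-2 + h))
u(w) = (w + 3/(-2 + w))² (u(w) = (3/(-2 + w) + w)² = (w + 3/(-2 + w))²)
u(11) - 21*117 = (11 + 3/(-2 + 11))² - 21*117 = (11 + 3/9)² - 2457 = (11 + 3*(⅑))² - 2457 = (11 + ⅓)² - 2457 = (34/3)² - 2457 = 1156/9 - 2457 = -20957/9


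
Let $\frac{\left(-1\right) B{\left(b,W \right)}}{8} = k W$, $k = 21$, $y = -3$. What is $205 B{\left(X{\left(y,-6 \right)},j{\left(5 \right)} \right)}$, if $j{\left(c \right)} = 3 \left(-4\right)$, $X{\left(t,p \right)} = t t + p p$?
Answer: $413280$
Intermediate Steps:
$X{\left(t,p \right)} = p^{2} + t^{2}$ ($X{\left(t,p \right)} = t^{2} + p^{2} = p^{2} + t^{2}$)
$j{\left(c \right)} = -12$
$B{\left(b,W \right)} = - 168 W$ ($B{\left(b,W \right)} = - 8 \cdot 21 W = - 168 W$)
$205 B{\left(X{\left(y,-6 \right)},j{\left(5 \right)} \right)} = 205 \left(\left(-168\right) \left(-12\right)\right) = 205 \cdot 2016 = 413280$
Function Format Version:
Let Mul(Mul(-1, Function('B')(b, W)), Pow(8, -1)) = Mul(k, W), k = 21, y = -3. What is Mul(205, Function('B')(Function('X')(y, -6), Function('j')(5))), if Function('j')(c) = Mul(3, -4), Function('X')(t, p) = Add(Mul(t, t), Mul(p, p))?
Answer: 413280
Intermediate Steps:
Function('X')(t, p) = Add(Pow(p, 2), Pow(t, 2)) (Function('X')(t, p) = Add(Pow(t, 2), Pow(p, 2)) = Add(Pow(p, 2), Pow(t, 2)))
Function('j')(c) = -12
Function('B')(b, W) = Mul(-168, W) (Function('B')(b, W) = Mul(-8, Mul(21, W)) = Mul(-168, W))
Mul(205, Function('B')(Function('X')(y, -6), Function('j')(5))) = Mul(205, Mul(-168, -12)) = Mul(205, 2016) = 413280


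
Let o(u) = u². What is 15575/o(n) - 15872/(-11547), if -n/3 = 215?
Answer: 10048879/7116801 ≈ 1.4120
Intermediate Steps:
n = -645 (n = -3*215 = -645)
15575/o(n) - 15872/(-11547) = 15575/((-645)²) - 15872/(-11547) = 15575/416025 - 15872*(-1/11547) = 15575*(1/416025) + 15872/11547 = 623/16641 + 15872/11547 = 10048879/7116801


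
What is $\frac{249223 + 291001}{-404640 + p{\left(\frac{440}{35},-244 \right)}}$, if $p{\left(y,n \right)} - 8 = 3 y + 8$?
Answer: $- \frac{472696}{354013} \approx -1.3353$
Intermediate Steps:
$p{\left(y,n \right)} = 16 + 3 y$ ($p{\left(y,n \right)} = 8 + \left(3 y + 8\right) = 8 + \left(8 + 3 y\right) = 16 + 3 y$)
$\frac{249223 + 291001}{-404640 + p{\left(\frac{440}{35},-244 \right)}} = \frac{249223 + 291001}{-404640 + \left(16 + 3 \cdot \frac{440}{35}\right)} = \frac{540224}{-404640 + \left(16 + 3 \cdot 440 \cdot \frac{1}{35}\right)} = \frac{540224}{-404640 + \left(16 + 3 \cdot \frac{88}{7}\right)} = \frac{540224}{-404640 + \left(16 + \frac{264}{7}\right)} = \frac{540224}{-404640 + \frac{376}{7}} = \frac{540224}{- \frac{2832104}{7}} = 540224 \left(- \frac{7}{2832104}\right) = - \frac{472696}{354013}$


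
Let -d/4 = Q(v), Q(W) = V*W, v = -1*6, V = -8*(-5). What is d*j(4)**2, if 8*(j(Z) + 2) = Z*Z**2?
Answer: 34560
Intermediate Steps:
V = 40
j(Z) = -2 + Z**3/8 (j(Z) = -2 + (Z*Z**2)/8 = -2 + Z**3/8)
v = -6
Q(W) = 40*W
d = 960 (d = -160*(-6) = -4*(-240) = 960)
d*j(4)**2 = 960*(-2 + (1/8)*4**3)**2 = 960*(-2 + (1/8)*64)**2 = 960*(-2 + 8)**2 = 960*6**2 = 960*36 = 34560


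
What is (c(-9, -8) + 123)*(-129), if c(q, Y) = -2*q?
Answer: -18189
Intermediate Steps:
(c(-9, -8) + 123)*(-129) = (-2*(-9) + 123)*(-129) = (18 + 123)*(-129) = 141*(-129) = -18189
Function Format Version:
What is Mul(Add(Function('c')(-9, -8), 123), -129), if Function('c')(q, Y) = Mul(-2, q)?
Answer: -18189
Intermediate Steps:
Mul(Add(Function('c')(-9, -8), 123), -129) = Mul(Add(Mul(-2, -9), 123), -129) = Mul(Add(18, 123), -129) = Mul(141, -129) = -18189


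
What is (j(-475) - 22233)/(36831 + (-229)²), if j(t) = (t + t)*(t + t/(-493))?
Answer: 211054131/44011096 ≈ 4.7955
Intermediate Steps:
j(t) = 984*t²/493 (j(t) = (2*t)*(t + t*(-1/493)) = (2*t)*(t - t/493) = (2*t)*(492*t/493) = 984*t²/493)
(j(-475) - 22233)/(36831 + (-229)²) = ((984/493)*(-475)² - 22233)/(36831 + (-229)²) = ((984/493)*225625 - 22233)/(36831 + 52441) = (222015000/493 - 22233)/89272 = (211054131/493)*(1/89272) = 211054131/44011096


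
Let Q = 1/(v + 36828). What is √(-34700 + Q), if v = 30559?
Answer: I*√157572969516913/67387 ≈ 186.28*I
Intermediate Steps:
Q = 1/67387 (Q = 1/(30559 + 36828) = 1/67387 ≈ 1.4840e-5)
√(-34700 + Q) = √(-34700 + 1/67387) = √(-2338328899/67387) = I*√157572969516913/67387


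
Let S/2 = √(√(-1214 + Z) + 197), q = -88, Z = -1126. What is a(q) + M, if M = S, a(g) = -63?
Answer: -63 + 2*√(197 + 6*I*√65) ≈ -34.721 + 3.4212*I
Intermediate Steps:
S = 2*√(197 + 6*I*√65) (S = 2*√(√(-1214 - 1126) + 197) = 2*√(√(-2340) + 197) = 2*√(6*I*√65 + 197) = 2*√(197 + 6*I*√65) ≈ 28.279 + 3.4212*I)
M = 2*√(197 + 6*I*√65) ≈ 28.279 + 3.4212*I
a(q) + M = -63 + 2*√(197 + 6*I*√65)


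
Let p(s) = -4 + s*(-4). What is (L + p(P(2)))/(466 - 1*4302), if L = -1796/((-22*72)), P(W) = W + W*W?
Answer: 10639/1519056 ≈ 0.0070037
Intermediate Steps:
P(W) = W + W**2
p(s) = -4 - 4*s
L = 449/396 (L = -1796/(-1584) = -1796*(-1/1584) = 449/396 ≈ 1.1338)
(L + p(P(2)))/(466 - 1*4302) = (449/396 + (-4 - 8*(1 + 2)))/(466 - 1*4302) = (449/396 + (-4 - 8*3))/(466 - 4302) = (449/396 + (-4 - 4*6))/(-3836) = (449/396 + (-4 - 24))*(-1/3836) = (449/396 - 28)*(-1/3836) = -10639/396*(-1/3836) = 10639/1519056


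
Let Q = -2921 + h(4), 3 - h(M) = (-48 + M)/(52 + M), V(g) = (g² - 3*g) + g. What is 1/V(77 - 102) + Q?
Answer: -27567661/9450 ≈ -2917.2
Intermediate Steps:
V(g) = g² - 2*g
h(M) = 3 - (-48 + M)/(52 + M)
Q = -40841/14 (Q = -2921 + 2*(102 + 4)/(52 + 4) = -2921 + 2*106/56 = -2921 + 2*(1/56)*106 = -2921 + 53/14 = -40841/14 ≈ -2917.2)
1/V(77 - 102) + Q = 1/((77 - 102)*(-2 + (77 - 102))) - 40841/14 = 1/(-25*(-2 - 25)) - 40841/14 = 1/(-25*(-27)) - 40841/14 = 1/675 - 40841/14 = -27567661/9450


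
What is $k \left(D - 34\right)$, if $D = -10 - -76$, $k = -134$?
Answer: $-4288$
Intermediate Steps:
$D = 66$ ($D = -10 + 76 = 66$)
$k \left(D - 34\right) = - 134 \left(66 - 34\right) = \left(-134\right) 32 = -4288$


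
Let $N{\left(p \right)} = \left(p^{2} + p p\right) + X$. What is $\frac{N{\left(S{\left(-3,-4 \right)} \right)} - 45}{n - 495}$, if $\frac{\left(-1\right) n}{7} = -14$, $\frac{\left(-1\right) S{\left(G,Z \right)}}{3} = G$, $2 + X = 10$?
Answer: $- \frac{125}{397} \approx -0.31486$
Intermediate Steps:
$X = 8$ ($X = -2 + 10 = 8$)
$S{\left(G,Z \right)} = - 3 G$
$N{\left(p \right)} = 8 + 2 p^{2}$ ($N{\left(p \right)} = \left(p^{2} + p p\right) + 8 = \left(p^{2} + p^{2}\right) + 8 = 2 p^{2} + 8 = 8 + 2 p^{2}$)
$n = 98$ ($n = \left(-7\right) \left(-14\right) = 98$)
$\frac{N{\left(S{\left(-3,-4 \right)} \right)} - 45}{n - 495} = \frac{\left(8 + 2 \left(\left(-3\right) \left(-3\right)\right)^{2}\right) - 45}{98 - 495} = \frac{\left(8 + 2 \cdot 9^{2}\right) - 45}{-397} = \left(\left(8 + 2 \cdot 81\right) - 45\right) \left(- \frac{1}{397}\right) = \left(\left(8 + 162\right) - 45\right) \left(- \frac{1}{397}\right) = \left(170 - 45\right) \left(- \frac{1}{397}\right) = 125 \left(- \frac{1}{397}\right) = - \frac{125}{397}$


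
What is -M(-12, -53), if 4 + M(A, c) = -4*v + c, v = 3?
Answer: 69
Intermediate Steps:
M(A, c) = -16 + c (M(A, c) = -4 + (-4*3 + c) = -4 + (-12 + c) = -16 + c)
-M(-12, -53) = -(-16 - 53) = -1*(-69) = 69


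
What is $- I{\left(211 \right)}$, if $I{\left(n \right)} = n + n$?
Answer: $-422$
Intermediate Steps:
$I{\left(n \right)} = 2 n$
$- I{\left(211 \right)} = - 2 \cdot 211 = \left(-1\right) 422 = -422$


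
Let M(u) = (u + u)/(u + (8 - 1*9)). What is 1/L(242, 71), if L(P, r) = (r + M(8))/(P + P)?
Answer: 3388/513 ≈ 6.6043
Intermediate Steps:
M(u) = 2*u/(-1 + u) (M(u) = (2*u)/(u + (8 - 9)) = (2*u)/(u - 1) = (2*u)/(-1 + u) = 2*u/(-1 + u))
L(P, r) = (16/7 + r)/(2*P) (L(P, r) = (r + 2*8/(-1 + 8))/(P + P) = (r + 2*8/7)/((2*P)) = (r + 2*8*(⅐))*(1/(2*P)) = (r + 16/7)*(1/(2*P)) = (16/7 + r)*(1/(2*P)) = (16/7 + r)/(2*P))
1/L(242, 71) = 1/((1/14)*(16 + 7*71)/242) = 1/((1/14)*(1/242)*(16 + 497)) = 1/((1/14)*(1/242)*513) = 1/(513/3388) = 3388/513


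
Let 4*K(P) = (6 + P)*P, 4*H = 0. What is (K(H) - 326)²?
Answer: 106276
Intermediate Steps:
H = 0 (H = (¼)*0 = 0)
K(P) = P*(6 + P)/4 (K(P) = ((6 + P)*P)/4 = (P*(6 + P))/4 = P*(6 + P)/4)
(K(H) - 326)² = ((¼)*0*(6 + 0) - 326)² = ((¼)*0*6 - 326)² = (0 - 326)² = (-326)² = 106276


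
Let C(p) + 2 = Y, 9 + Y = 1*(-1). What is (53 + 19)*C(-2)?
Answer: -864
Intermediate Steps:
Y = -10 (Y = -9 + 1*(-1) = -9 - 1 = -10)
C(p) = -12 (C(p) = -2 - 10 = -12)
(53 + 19)*C(-2) = (53 + 19)*(-12) = 72*(-12) = -864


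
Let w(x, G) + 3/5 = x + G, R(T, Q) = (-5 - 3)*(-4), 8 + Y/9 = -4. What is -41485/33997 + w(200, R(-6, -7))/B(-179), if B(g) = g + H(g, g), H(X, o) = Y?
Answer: -98865504/48785695 ≈ -2.0265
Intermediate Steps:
Y = -108 (Y = -72 + 9*(-4) = -72 - 36 = -108)
H(X, o) = -108
R(T, Q) = 32 (R(T, Q) = -8*(-4) = 32)
B(g) = -108 + g (B(g) = g - 108 = -108 + g)
w(x, G) = -⅗ + G + x (w(x, G) = -⅗ + (x + G) = -⅗ + (G + x) = -⅗ + G + x)
-41485/33997 + w(200, R(-6, -7))/B(-179) = -41485/33997 + (-⅗ + 32 + 200)/(-108 - 179) = -41485*1/33997 + (1157/5)/(-287) = -41485/33997 + (1157/5)*(-1/287) = -41485/33997 - 1157/1435 = -98865504/48785695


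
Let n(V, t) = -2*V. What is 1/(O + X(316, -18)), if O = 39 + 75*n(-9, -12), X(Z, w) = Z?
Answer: 1/1705 ≈ 0.00058651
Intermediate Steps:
O = 1389 (O = 39 + 75*(-2*(-9)) = 39 + 75*18 = 39 + 1350 = 1389)
1/(O + X(316, -18)) = 1/(1389 + 316) = 1/1705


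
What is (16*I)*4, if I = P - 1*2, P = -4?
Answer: -384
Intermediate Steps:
I = -6 (I = -4 - 1*2 = -4 - 2 = -6)
(16*I)*4 = (16*(-6))*4 = -96*4 = -384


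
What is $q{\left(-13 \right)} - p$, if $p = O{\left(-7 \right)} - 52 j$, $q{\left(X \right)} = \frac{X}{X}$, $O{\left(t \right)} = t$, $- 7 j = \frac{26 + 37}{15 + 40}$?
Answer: $- \frac{28}{55} \approx -0.50909$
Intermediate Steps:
$j = - \frac{9}{55}$ ($j = - \frac{\left(26 + 37\right) \frac{1}{15 + 40}}{7} = - \frac{63 \cdot \frac{1}{55}}{7} = \left(- \frac{1}{7}\right) \frac{63}{55} = - \frac{9}{55} \approx -0.16364$)
$q{\left(X \right)} = 1$
$p = \frac{83}{55}$ ($p = -7 - - \frac{468}{55} = -7 + \frac{468}{55} = \frac{83}{55} \approx 1.5091$)
$q{\left(-13 \right)} - p = 1 - \frac{83}{55} = - \frac{28}{55}$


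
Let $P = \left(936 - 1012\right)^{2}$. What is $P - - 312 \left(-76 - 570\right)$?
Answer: $-195776$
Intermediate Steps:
$P = 5776$ ($P = \left(-76\right)^{2} = 5776$)
$P - - 312 \left(-76 - 570\right) = 5776 - - 312 \left(-76 - 570\right) = 5776 - \left(-312\right) \left(-646\right) = 5776 - 201552 = -195776$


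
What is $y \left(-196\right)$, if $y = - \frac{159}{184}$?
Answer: $\frac{7791}{46} \approx 169.37$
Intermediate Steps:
$y = - \frac{159}{184}$ ($y = \left(-159\right) \frac{1}{184} = - \frac{159}{184} \approx -0.86413$)
$y \left(-196\right) = \left(- \frac{159}{184}\right) \left(-196\right) = \frac{7791}{46}$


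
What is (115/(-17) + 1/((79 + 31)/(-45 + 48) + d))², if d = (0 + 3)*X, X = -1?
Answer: 133726096/2948089 ≈ 45.360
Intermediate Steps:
d = -3 (d = (0 + 3)*(-1) = 3*(-1) = -3)
(115/(-17) + 1/((79 + 31)/(-45 + 48) + d))² = (115/(-17) + 1/((79 + 31)/(-45 + 48) - 3))² = (115*(-1/17) + 1/(110/3 - 3))² = (-115/17 + 1/(110*(⅓) - 3))² = (-115/17 + 1/(110/3 - 3))² = (-115/17 + 1/(101/3))² = (-115/17 + 3/101)² = (-11564/1717)² = 133726096/2948089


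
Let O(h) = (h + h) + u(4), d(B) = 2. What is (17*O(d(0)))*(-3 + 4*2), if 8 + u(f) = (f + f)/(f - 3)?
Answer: 340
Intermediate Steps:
u(f) = -8 + 2*f/(-3 + f) (u(f) = -8 + (f + f)/(f - 3) = -8 + (2*f)/(-3 + f) = -8 + 2*f/(-3 + f))
O(h) = 2*h (O(h) = (h + h) + 6*(4 - 1*4)/(-3 + 4) = 2*h + 6*(4 - 4)/1 = 2*h + 6*1*0 = 2*h + 0 = 2*h)
(17*O(d(0)))*(-3 + 4*2) = (17*(2*2))*(-3 + 4*2) = (17*4)*(-3 + 8) = 68*5 = 340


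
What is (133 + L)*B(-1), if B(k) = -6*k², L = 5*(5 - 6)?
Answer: -768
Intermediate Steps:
L = -5 (L = 5*(-1) = -5)
(133 + L)*B(-1) = (133 - 5)*(-6*(-1)²) = 128*(-6*1) = 128*(-6) = -768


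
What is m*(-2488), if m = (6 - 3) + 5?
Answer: -19904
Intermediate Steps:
m = 8 (m = 3 + 5 = 8)
m*(-2488) = 8*(-2488) = -19904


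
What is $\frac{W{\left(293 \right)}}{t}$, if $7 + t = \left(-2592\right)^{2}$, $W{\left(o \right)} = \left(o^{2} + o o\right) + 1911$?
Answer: $\frac{173609}{6718457} \approx 0.025841$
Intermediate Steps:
$W{\left(o \right)} = 1911 + 2 o^{2}$ ($W{\left(o \right)} = \left(o^{2} + o^{2}\right) + 1911 = 2 o^{2} + 1911 = 1911 + 2 o^{2}$)
$t = 6718457$ ($t = -7 + \left(-2592\right)^{2} = -7 + 6718464 = 6718457$)
$\frac{W{\left(293 \right)}}{t} = \frac{1911 + 2 \cdot 293^{2}}{6718457} = \left(1911 + 2 \cdot 85849\right) \frac{1}{6718457} = \left(1911 + 171698\right) \frac{1}{6718457} = 173609 \cdot \frac{1}{6718457} = \frac{173609}{6718457}$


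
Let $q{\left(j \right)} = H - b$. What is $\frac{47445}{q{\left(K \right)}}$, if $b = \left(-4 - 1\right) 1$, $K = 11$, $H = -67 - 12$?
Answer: $- \frac{47445}{74} \approx -641.15$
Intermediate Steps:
$H = -79$
$b = -5$ ($b = \left(-5\right) 1 = -5$)
$q{\left(j \right)} = -74$ ($q{\left(j \right)} = -79 - -5 = -79 + 5 = -74$)
$\frac{47445}{q{\left(K \right)}} = \frac{47445}{-74} = 47445 \left(- \frac{1}{74}\right) = - \frac{47445}{74}$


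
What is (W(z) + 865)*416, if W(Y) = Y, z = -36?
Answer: 344864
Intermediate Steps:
(W(z) + 865)*416 = (-36 + 865)*416 = 829*416 = 344864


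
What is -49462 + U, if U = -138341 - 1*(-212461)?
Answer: 24658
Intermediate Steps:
U = 74120 (U = -138341 + 212461 = 74120)
-49462 + U = -49462 + 74120 = 24658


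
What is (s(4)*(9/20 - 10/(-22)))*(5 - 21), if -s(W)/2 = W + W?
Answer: 12736/55 ≈ 231.56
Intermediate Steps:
s(W) = -4*W (s(W) = -2*(W + W) = -4*W)
(s(4)*(9/20 - 10/(-22)))*(5 - 21) = ((-4*4)*(9/20 - 10/(-22)))*(5 - 21) = -16*(9*(1/20) - 10*(-1/22))*(-16) = -16*(9/20 + 5/11)*(-16) = -16*199/220*(-16) = -796/55*(-16) = 12736/55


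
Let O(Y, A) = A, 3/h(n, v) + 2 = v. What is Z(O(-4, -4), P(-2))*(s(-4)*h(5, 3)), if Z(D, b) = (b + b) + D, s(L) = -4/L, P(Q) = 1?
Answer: -6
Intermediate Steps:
h(n, v) = 3/(-2 + v)
Z(D, b) = D + 2*b (Z(D, b) = 2*b + D = D + 2*b)
Z(O(-4, -4), P(-2))*(s(-4)*h(5, 3)) = (-4 + 2*1)*((-4/(-4))*(3/(-2 + 3))) = (-4 + 2)*((-4*(-¼))*(3/1)) = -2*3*1 = -2*3 = -6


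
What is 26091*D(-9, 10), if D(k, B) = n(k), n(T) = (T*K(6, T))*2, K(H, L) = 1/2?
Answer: -234819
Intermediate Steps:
K(H, L) = ½
n(T) = T (n(T) = (T*(½))*2 = (T/2)*2 = T)
D(k, B) = k
26091*D(-9, 10) = 26091*(-9) = -234819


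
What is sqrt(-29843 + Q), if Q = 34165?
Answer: sqrt(4322) ≈ 65.742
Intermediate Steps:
sqrt(-29843 + Q) = sqrt(-29843 + 34165) = sqrt(4322)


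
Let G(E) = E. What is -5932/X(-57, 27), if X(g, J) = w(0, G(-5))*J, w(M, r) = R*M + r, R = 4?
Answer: 5932/135 ≈ 43.941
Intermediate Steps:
w(M, r) = r + 4*M (w(M, r) = 4*M + r = r + 4*M)
X(g, J) = -5*J (X(g, J) = (-5 + 4*0)*J = (-5 + 0)*J = -5*J)
-5932/X(-57, 27) = -5932/((-5*27)) = -5932/(-135) = -5932*(-1/135) = 5932/135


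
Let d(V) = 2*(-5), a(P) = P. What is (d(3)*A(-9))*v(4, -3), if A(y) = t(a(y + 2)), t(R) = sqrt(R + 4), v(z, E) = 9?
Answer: -90*I*sqrt(3) ≈ -155.88*I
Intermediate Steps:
t(R) = sqrt(4 + R)
d(V) = -10
A(y) = sqrt(6 + y) (A(y) = sqrt(4 + (y + 2)) = sqrt(4 + (2 + y)) = sqrt(6 + y))
(d(3)*A(-9))*v(4, -3) = -10*sqrt(6 - 9)*9 = -10*I*sqrt(3)*9 = -90*I*sqrt(3)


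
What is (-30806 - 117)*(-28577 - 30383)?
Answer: 1823220080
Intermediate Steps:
(-30806 - 117)*(-28577 - 30383) = -30923*(-58960) = 1823220080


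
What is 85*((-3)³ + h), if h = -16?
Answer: -3655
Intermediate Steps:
85*((-3)³ + h) = 85*((-3)³ - 16) = 85*(-27 - 16) = 85*(-43) = -3655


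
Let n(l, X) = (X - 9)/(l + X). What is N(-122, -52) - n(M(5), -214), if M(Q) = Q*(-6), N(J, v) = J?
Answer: -29991/244 ≈ -122.91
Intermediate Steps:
M(Q) = -6*Q
n(l, X) = (-9 + X)/(X + l)
N(-122, -52) - n(M(5), -214) = -122 - (-9 - 214)/(-214 - 6*5) = -122 - (-223)/(-214 - 30) = -122 - (-223)/(-244) = -122 - (-1)*(-223)/244 = -122 - 1*223/244 = -122 - 223/244 = -29991/244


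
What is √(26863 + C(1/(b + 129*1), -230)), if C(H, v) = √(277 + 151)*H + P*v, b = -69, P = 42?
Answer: √(15482700 + 30*√107)/30 ≈ 131.16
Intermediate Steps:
C(H, v) = 42*v + 2*H*√107 (C(H, v) = √(277 + 151)*H + 42*v = √428*H + 42*v = (2*√107)*H + 42*v = 2*H*√107 + 42*v = 42*v + 2*H*√107)
√(26863 + C(1/(b + 129*1), -230)) = √(26863 + (42*(-230) + 2*√107/(-69 + 129*1))) = √(26863 + (-9660 + 2*√107/(-69 + 129))) = √(26863 + (-9660 + 2*√107/60)) = √(26863 + (-9660 + 2*(1/60)*√107)) = √(26863 + (-9660 + √107/30)) = √(17203 + √107/30)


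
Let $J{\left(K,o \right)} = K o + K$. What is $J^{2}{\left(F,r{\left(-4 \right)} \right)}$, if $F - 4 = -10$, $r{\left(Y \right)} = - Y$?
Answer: $900$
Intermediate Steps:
$F = -6$ ($F = 4 - 10 = -6$)
$J{\left(K,o \right)} = K + K o$
$J^{2}{\left(F,r{\left(-4 \right)} \right)} = \left(- 6 \left(1 - -4\right)\right)^{2} = \left(- 6 \left(1 + 4\right)\right)^{2} = \left(\left(-6\right) 5\right)^{2} = \left(-30\right)^{2} = 900$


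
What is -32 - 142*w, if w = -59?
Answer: 8346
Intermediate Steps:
-32 - 142*w = -32 - 142*(-59) = -32 + 8378 = 8346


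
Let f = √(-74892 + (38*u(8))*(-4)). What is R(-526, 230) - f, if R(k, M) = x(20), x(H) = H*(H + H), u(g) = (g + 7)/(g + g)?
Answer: 800 - I*√300138/2 ≈ 800.0 - 273.92*I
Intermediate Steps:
u(g) = (7 + g)/(2*g) (u(g) = (7 + g)/((2*g)) = (7 + g)*(1/(2*g)) = (7 + g)/(2*g))
x(H) = 2*H² (x(H) = H*(2*H) = 2*H²)
R(k, M) = 800 (R(k, M) = 2*20² = 2*400 = 800)
f = I*√300138/2 (f = √(-74892 + (38*((½)*(7 + 8)/8))*(-4)) = √(-74892 + (38*((½)*(⅛)*15))*(-4)) = √(-74892 + (38*(15/16))*(-4)) = √(-74892 + (285/8)*(-4)) = √(-74892 - 285/2) = √(-150069/2) = I*√300138/2 ≈ 273.92*I)
R(-526, 230) - f = 800 - I*√300138/2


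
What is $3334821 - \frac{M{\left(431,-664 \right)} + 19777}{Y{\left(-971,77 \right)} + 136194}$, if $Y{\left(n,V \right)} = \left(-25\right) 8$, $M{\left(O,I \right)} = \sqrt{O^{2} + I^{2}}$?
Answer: $\frac{453515627297}{135994} - \frac{\sqrt{626657}}{135994} \approx 3.3348 \cdot 10^{6}$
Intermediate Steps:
$M{\left(O,I \right)} = \sqrt{I^{2} + O^{2}}$
$Y{\left(n,V \right)} = -200$
$3334821 - \frac{M{\left(431,-664 \right)} + 19777}{Y{\left(-971,77 \right)} + 136194} = 3334821 - \frac{\sqrt{\left(-664\right)^{2} + 431^{2}} + 19777}{-200 + 136194} = 3334821 - \frac{\sqrt{440896 + 185761} + 19777}{135994} = 3334821 - \left(\sqrt{626657} + 19777\right) \frac{1}{135994} = 3334821 - \left(19777 + \sqrt{626657}\right) \frac{1}{135994} = 3334821 - \left(\frac{19777}{135994} + \frac{\sqrt{626657}}{135994}\right) = \frac{453515627297}{135994} - \frac{\sqrt{626657}}{135994}$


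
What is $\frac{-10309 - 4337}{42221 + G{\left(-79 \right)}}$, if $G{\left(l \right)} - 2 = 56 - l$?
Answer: $- \frac{7323}{21179} \approx -0.34577$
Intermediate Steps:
$G{\left(l \right)} = 58 - l$ ($G{\left(l \right)} = 2 - \left(-56 + l\right) = 58 - l$)
$\frac{-10309 - 4337}{42221 + G{\left(-79 \right)}} = \frac{-10309 - 4337}{42221 + \left(58 - -79\right)} = - \frac{14646}{42221 + \left(58 + 79\right)} = - \frac{14646}{42221 + 137} = - \frac{14646}{42358} = \left(-14646\right) \frac{1}{42358} = - \frac{7323}{21179}$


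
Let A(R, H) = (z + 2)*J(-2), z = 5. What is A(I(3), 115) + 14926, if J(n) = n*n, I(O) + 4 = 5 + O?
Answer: 14954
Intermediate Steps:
I(O) = 1 + O (I(O) = -4 + (5 + O) = 1 + O)
J(n) = n²
A(R, H) = 28 (A(R, H) = (5 + 2)*(-2)² = 7*4 = 28)
A(I(3), 115) + 14926 = 28 + 14926 = 14954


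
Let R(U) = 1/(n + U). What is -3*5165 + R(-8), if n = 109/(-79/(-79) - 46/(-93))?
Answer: -139842236/9025 ≈ -15495.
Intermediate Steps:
n = 10137/139 (n = 109/(-79*(-1/79) - 46*(-1/93)) = 109/(1 + 46/93) = 109/(139/93) = 109*(93/139) = 10137/139 ≈ 72.928)
R(U) = 1/(10137/139 + U)
-3*5165 + R(-8) = -3*5165 + 139/(10137 + 139*(-8)) = -15495 + 139/(10137 - 1112) = -15495 + 139/9025 = -139842236/9025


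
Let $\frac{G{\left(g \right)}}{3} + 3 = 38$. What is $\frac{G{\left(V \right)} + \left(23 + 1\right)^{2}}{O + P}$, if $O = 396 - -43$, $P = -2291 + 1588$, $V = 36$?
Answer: $- \frac{227}{88} \approx -2.5795$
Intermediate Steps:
$G{\left(g \right)} = 105$ ($G{\left(g \right)} = -9 + 3 \cdot 38 = -9 + 114 = 105$)
$P = -703$
$O = 439$ ($O = 396 + 43 = 439$)
$\frac{G{\left(V \right)} + \left(23 + 1\right)^{2}}{O + P} = \frac{105 + \left(23 + 1\right)^{2}}{439 - 703} = \frac{105 + 24^{2}}{-264} = \left(105 + 576\right) \left(- \frac{1}{264}\right) = 681 \left(- \frac{1}{264}\right) = - \frac{227}{88}$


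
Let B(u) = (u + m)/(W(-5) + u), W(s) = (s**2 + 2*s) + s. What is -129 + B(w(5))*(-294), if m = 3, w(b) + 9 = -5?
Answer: -1875/2 ≈ -937.50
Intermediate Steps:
w(b) = -14 (w(b) = -9 - 5 = -14)
W(s) = s**2 + 3*s
B(u) = (3 + u)/(10 + u) (B(u) = (u + 3)/(-5*(3 - 5) + u) = (3 + u)/(-5*(-2) + u) = (3 + u)/(10 + u))
-129 + B(w(5))*(-294) = -129 + ((3 - 14)/(10 - 14))*(-294) = -129 + (-11/(-4))*(-294) = -129 - 1/4*(-11)*(-294) = -129 + (11/4)*(-294) = -129 - 1617/2 = -1875/2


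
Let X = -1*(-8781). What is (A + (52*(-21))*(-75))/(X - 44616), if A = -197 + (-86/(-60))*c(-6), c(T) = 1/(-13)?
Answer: -31864127/13975650 ≈ -2.2800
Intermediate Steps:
X = 8781
c(T) = -1/13
A = -76873/390 (A = -197 - 86/(-60)*(-1/13) = -197 - 86*(-1/60)*(-1/13) = -197 + (43/30)*(-1/13) = -197 - 43/390 = -76873/390 ≈ -197.11)
(A + (52*(-21))*(-75))/(X - 44616) = (-76873/390 + (52*(-21))*(-75))/(8781 - 44616) = (-76873/390 - 1092*(-75))/(-35835) = (-76873/390 + 81900)*(-1/35835) = (31864127/390)*(-1/35835) = -31864127/13975650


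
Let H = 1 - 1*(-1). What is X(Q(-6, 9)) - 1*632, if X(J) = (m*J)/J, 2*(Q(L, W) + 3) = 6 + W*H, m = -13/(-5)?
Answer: -3147/5 ≈ -629.40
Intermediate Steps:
H = 2 (H = 1 + 1 = 2)
m = 13/5 (m = -13*(-⅕) = 13/5 ≈ 2.6000)
Q(L, W) = W (Q(L, W) = -3 + (6 + W*2)/2 = -3 + (6 + 2*W)/2 = -3 + (3 + W) = W)
X(J) = 13/5 (X(J) = (13*J/5)/J = 13/5)
X(Q(-6, 9)) - 1*632 = 13/5 - 1*632 = 13/5 - 632 = -3147/5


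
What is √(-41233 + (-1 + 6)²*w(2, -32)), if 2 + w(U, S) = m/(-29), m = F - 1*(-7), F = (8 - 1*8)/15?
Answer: I*√34724078/29 ≈ 203.2*I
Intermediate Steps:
F = 0 (F = (8 - 8)*(1/15) = 0*(1/15) = 0)
m = 7 (m = 0 - 1*(-7) = 0 + 7 = 7)
w(U, S) = -65/29 (w(U, S) = -2 + 7/(-29) = -2 + 7*(-1/29) = -2 - 7/29 = -65/29)
√(-41233 + (-1 + 6)²*w(2, -32)) = √(-41233 + (-1 + 6)²*(-65/29)) = √(-41233 + 5²*(-65/29)) = √(-41233 + 25*(-65/29)) = √(-41233 - 1625/29) = √(-1197382/29) = I*√34724078/29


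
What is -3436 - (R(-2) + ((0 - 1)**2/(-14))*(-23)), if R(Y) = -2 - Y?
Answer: -48127/14 ≈ -3437.6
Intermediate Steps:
-3436 - (R(-2) + ((0 - 1)**2/(-14))*(-23)) = -3436 - ((-2 - 1*(-2)) + ((0 - 1)**2/(-14))*(-23)) = -3436 - ((-2 + 2) + ((-1)**2*(-1/14))*(-23)) = -3436 - (0 + (1*(-1/14))*(-23)) = -3436 - (0 - 1/14*(-23)) = -3436 - (0 + 23/14) = -3436 - 1*23/14 = -3436 - 23/14 = -48127/14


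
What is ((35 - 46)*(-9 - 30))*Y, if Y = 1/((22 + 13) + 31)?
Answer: 13/2 ≈ 6.5000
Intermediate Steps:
Y = 1/66 (Y = 1/(35 + 31) = 1/66 ≈ 0.015152)
((35 - 46)*(-9 - 30))*Y = ((35 - 46)*(-9 - 30))*(1/66) = -11*(-39)*(1/66) = 429*(1/66) = 13/2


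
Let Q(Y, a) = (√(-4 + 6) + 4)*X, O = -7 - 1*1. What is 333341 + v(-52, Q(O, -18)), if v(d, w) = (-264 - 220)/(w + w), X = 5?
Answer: 11666451/35 + 121*√2/35 ≈ 3.3333e+5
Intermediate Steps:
O = -8 (O = -7 - 1 = -8)
Q(Y, a) = 20 + 5*√2 (Q(Y, a) = (√(-4 + 6) + 4)*5 = (√2 + 4)*5 = (4 + √2)*5 = 20 + 5*√2)
v(d, w) = -242/w (v(d, w) = -484*1/(2*w) = -242/w)
333341 + v(-52, Q(O, -18)) = 333341 - 242/(20 + 5*√2)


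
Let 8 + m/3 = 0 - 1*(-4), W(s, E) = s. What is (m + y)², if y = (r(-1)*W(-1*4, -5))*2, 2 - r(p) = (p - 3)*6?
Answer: 48400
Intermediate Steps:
r(p) = 20 - 6*p (r(p) = 2 - (p - 3)*6 = 2 - (-3 + p)*6 = 2 - (-18 + 6*p) = 2 + (18 - 6*p) = 20 - 6*p)
m = -12 (m = -24 + 3*(0 - 1*(-4)) = -24 + 3*(0 + 4) = -24 + 3*4 = -24 + 12 = -12)
y = -208 (y = ((20 - 6*(-1))*(-1*4))*2 = ((20 + 6)*(-4))*2 = (26*(-4))*2 = -104*2 = -208)
(m + y)² = (-12 - 208)² = (-220)² = 48400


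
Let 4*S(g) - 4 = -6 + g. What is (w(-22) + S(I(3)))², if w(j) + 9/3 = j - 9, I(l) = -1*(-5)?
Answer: 17689/16 ≈ 1105.6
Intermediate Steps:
I(l) = 5
w(j) = -12 + j (w(j) = -3 + (j - 9) = -3 + (-9 + j) = -12 + j)
S(g) = -½ + g/4 (S(g) = 1 + (-6 + g)/4 = 1 + (-3/2 + g/4) = -½ + g/4)
(w(-22) + S(I(3)))² = ((-12 - 22) + (-½ + (¼)*5))² = (-34 + (-½ + 5/4))² = (-34 + ¾)² = (-133/4)² = 17689/16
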